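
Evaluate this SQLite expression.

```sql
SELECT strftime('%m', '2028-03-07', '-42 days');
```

First apply '-42 days': 2028-03-07 → 2028-01-25.
`%m` extracts the 2-digit month (01-12): 01.

01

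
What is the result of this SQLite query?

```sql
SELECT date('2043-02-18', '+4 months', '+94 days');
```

Adding +4 months to 2043-02-18 gives 2043-06-18.
Applying '+94 days' to 2043-06-18: counting 94 days forward gives 2043-09-20.

2043-09-20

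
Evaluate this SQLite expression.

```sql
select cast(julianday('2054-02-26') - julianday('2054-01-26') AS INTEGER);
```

5 days remain in January 2054 after the 26th (31 − 26).
Then 26 days into February 2054.
Total: 5 + 26 = 31.

31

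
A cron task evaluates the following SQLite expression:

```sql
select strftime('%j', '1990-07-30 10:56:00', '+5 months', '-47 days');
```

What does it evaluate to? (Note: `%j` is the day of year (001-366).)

317

First apply '+5 months', '-47 days': 1990-07-30 10:56:00 → 1990-11-13 10:56:00.
Day-of-year for 1990-11-13: days since 1990-01-01 inclusive = 317, zero-padded to 317.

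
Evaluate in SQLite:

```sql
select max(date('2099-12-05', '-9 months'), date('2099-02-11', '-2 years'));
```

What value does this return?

date('2099-12-05', '-9 months') → 2099-03-05.
date('2099-02-11', '-2 years') → 2097-02-11.
Later of the two is 2099-03-05.

2099-03-05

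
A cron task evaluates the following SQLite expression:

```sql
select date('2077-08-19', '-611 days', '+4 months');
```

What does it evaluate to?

Applying '-611 days' to 2077-08-19: counting 611 days back gives 2075-12-17.
Adding +4 months to 2075-12-17 gives 2076-04-17.

2076-04-17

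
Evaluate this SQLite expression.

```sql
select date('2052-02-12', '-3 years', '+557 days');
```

Adding -3 years to 2052-02-12 gives 2049-02-12.
Applying '+557 days' to 2049-02-12: counting 557 days forward gives 2050-08-23.

2050-08-23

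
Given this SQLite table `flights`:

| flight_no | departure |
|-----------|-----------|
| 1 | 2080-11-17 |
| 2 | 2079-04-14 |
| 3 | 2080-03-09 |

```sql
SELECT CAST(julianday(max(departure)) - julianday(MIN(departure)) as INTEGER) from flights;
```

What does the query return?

583

MIN = 2079-04-14, MAX = 2080-11-17.
16 days remain in April 2079 after the 14th (30 − 14).
Full months from May 2079 through October 2080 contribute their day counts.
Then 17 days into November 2080.
Total: 16 + 31 + 30 + 31 + 31 + 30 + 31 + 30 + 31 + 31 + 29 + 31 + 30 + 31 + 30 + 31 + 31 + 30 + 31 + 17 = 583.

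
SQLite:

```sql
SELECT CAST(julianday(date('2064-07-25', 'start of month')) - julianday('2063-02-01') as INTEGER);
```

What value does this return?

516

`start of month` rewinds 2064-07-25 to 2064-07-01.
27 days remain in February 2063 after the 1st (28 − 1).
Full months from March 2063 through June 2064 contribute their day counts.
Then 1 day into July 2064.
Total: 27 + 31 + 30 + 31 + 30 + 31 + 31 + 30 + 31 + 30 + 31 + 31 + 29 + 31 + 30 + 31 + 30 + 1 = 516.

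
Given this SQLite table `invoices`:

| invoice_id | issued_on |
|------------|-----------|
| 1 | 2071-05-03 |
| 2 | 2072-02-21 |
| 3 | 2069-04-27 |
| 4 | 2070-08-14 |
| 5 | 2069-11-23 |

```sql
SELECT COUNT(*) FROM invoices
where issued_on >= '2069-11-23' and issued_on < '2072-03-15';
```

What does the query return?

4

Rows in [2069-11-23, 2072-03-15): 2071-05-03, 2072-02-21, 2070-08-14, 2069-11-23 → 4 rows.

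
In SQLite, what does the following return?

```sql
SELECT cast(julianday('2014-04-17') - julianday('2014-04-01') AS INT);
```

16

Both dates are in April 2014: 17 − 1 = 16.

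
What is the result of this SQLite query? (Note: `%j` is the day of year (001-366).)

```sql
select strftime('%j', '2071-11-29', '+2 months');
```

First apply '+2 months': 2071-11-29 → 2072-01-29.
Day-of-year for 2072-01-29: days since 2072-01-01 inclusive = 29, zero-padded to 029.

029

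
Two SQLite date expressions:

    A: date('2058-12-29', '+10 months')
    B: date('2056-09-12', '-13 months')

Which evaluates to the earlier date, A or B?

A = 2059-10-29.
B = 2055-08-12.
B is earlier.

B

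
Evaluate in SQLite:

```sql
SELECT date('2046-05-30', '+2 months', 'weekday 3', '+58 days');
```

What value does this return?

2046-09-28

Adding +2 months to 2046-05-30 gives 2046-07-30.
`weekday 3` advances to the next Wednesday; 2046-07-30 is a Monday, so it moves forward to 2046-08-01.
Applying '+58 days' to 2046-08-01: counting 58 days forward gives 2046-09-28.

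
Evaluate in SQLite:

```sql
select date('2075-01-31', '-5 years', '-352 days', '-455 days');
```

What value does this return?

2067-11-16

Adding -5 years to 2075-01-31 gives 2070-01-31.
Applying '-352 days' to 2070-01-31: counting 352 days back gives 2069-02-13.
Applying '-455 days' to 2069-02-13: counting 455 days back gives 2067-11-16.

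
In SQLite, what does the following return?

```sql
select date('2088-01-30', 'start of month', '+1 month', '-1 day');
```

`start of month` rewinds 2088-01-30 to 2088-01-01.
Adding +1 month to 2088-01-01 gives 2088-02-01.
Going back 1 day from 2088-02-01 reaches 2088-01-31 (last day of January, 31 days).

2088-01-31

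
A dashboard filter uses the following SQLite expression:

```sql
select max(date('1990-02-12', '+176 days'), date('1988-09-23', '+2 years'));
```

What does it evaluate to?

date('1990-02-12', '+176 days') → 1990-08-07.
date('1988-09-23', '+2 years') → 1990-09-23.
Later of the two is 1990-09-23.

1990-09-23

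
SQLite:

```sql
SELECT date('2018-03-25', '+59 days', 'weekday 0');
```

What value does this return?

2018-05-27

Applying '+59 days' to 2018-03-25: counting 59 days forward gives 2018-05-23.
`weekday 0` advances to the next Sunday; 2018-05-23 is a Wednesday, so it moves forward to 2018-05-27.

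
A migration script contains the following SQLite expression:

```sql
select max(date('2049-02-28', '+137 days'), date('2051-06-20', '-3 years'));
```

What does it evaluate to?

2049-07-15

date('2049-02-28', '+137 days') → 2049-07-15.
date('2051-06-20', '-3 years') → 2048-06-20.
Later of the two is 2049-07-15.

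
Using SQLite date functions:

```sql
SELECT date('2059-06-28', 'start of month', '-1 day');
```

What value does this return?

`start of month` rewinds 2059-06-28 to 2059-06-01.
Going back 1 day from 2059-06-01 reaches 2059-05-31 (last day of May, 31 days).

2059-05-31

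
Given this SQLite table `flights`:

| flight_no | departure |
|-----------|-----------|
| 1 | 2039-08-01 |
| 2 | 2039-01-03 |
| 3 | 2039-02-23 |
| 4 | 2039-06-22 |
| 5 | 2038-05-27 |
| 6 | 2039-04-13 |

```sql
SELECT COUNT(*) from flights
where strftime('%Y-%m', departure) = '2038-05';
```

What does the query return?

1

Rows with year-month 2038-05: 2038-05-27 → 1.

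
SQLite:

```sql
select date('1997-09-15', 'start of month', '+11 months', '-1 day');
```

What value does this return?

1998-07-31

`start of month` rewinds 1997-09-15 to 1997-09-01.
Adding +11 months to 1997-09-01 gives 1998-08-01.
Going back 1 day from 1998-08-01 reaches 1998-07-31 (last day of July, 31 days).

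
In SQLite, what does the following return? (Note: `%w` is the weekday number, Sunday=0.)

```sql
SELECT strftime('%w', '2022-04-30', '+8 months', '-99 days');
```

4

First apply '+8 months', '-99 days': 2022-04-30 → 2022-09-22.
2022-09-22 is a Thursday; with Sunday=0 that is 4.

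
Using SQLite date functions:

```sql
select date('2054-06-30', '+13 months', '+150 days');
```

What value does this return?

2055-12-27

Adding +13 months to 2054-06-30 gives 2055-07-30.
Applying '+150 days' to 2055-07-30: counting 150 days forward gives 2055-12-27.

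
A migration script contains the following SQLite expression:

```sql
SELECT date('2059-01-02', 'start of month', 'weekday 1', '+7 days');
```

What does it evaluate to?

2059-01-13

`start of month` rewinds 2059-01-02 to 2059-01-01.
`weekday 1` advances to the next Monday; 2059-01-01 is a Wednesday, so it moves forward to 2059-01-06.
Advancing 7 more days within January lands on 2059-01-13.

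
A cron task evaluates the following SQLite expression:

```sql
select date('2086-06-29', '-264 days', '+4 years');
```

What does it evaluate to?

Applying '-264 days' to 2086-06-29: counting 264 days back gives 2085-10-08.
Adding +4 years to 2085-10-08 gives 2089-10-08.

2089-10-08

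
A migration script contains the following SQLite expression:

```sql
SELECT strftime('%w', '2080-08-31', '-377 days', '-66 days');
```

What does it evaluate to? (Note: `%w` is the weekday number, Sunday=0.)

4

First apply '-377 days', '-66 days': 2080-08-31 → 2079-06-15.
2079-06-15 is a Thursday; with Sunday=0 that is 4.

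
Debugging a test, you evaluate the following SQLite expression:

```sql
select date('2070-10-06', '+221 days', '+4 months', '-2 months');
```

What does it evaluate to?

Applying '+221 days' to 2070-10-06: counting 221 days forward gives 2071-05-15.
Adding +4 months to 2071-05-15 gives 2071-09-15.
Adding -2 months to 2071-09-15 gives 2071-07-15.

2071-07-15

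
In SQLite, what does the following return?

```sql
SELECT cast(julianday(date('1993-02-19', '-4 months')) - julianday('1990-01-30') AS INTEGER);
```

Adding -4 months to 1993-02-19 gives 1992-10-19.
1 day remains in January 1990 after the 30th (31 − 30).
Full months from February 1990 through September 1992 contribute their day counts.
Then 19 days into October 1992.
Total: 1 + 28 + 31 + 30 + 31 + 30 + 31 + 31 + 30 + 31 + 30 + 31 + 31 + 28 + 31 + 30 + 31 + 30 + 31 + 31 + 30 + 31 + 30 + 31 + 31 + 29 + 31 + 30 + 31 + 30 + 31 + 31 + 30 + 19 = 993.

993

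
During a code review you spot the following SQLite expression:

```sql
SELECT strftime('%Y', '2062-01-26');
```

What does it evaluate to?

`%Y` extracts the 4-digit year: 2062.

2062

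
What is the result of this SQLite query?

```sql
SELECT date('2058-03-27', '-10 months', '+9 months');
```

2058-02-27

Adding -10 months to 2058-03-27 gives 2057-05-27.
Adding +9 months to 2057-05-27 gives 2058-02-27.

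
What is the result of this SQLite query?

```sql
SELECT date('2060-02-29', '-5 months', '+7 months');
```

Adding -5 months to 2060-02-29 gives 2059-09-29.
Adding +7 months to 2059-09-29 gives 2060-04-29.

2060-04-29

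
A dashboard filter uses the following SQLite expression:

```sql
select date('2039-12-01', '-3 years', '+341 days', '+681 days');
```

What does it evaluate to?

2039-09-19

Adding -3 years to 2039-12-01 gives 2036-12-01.
Applying '+341 days' to 2036-12-01: counting 341 days forward gives 2037-11-07.
Applying '+681 days' to 2037-11-07: counting 681 days forward gives 2039-09-19.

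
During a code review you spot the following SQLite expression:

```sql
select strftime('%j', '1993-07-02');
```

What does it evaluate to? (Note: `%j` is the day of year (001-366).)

Day-of-year for 1993-07-02: days since 1993-01-01 inclusive = 183, zero-padded to 183.

183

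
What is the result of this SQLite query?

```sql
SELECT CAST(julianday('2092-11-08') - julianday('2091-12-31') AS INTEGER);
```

313

0 days remain in December 2091 after the 31st (31 − 31).
Full months from January 2092 through October 2092 contribute their day counts.
Then 8 days into November 2092.
Total: 0 + 31 + 29 + 31 + 30 + 31 + 30 + 31 + 31 + 30 + 31 + 8 = 313.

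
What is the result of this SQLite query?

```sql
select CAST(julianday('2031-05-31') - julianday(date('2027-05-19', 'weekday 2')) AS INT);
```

`weekday 2` advances to the next Tuesday; 2027-05-19 is a Wednesday, so it moves forward to 2027-05-25.
6 days remain in May 2027 after the 25th (31 − 25).
Full months from June 2027 through April 2031 contribute their day counts.
Then 31 days into May 2031.
Total: 6 + 30 + 31 + 31 + 30 + 31 + 30 + 31 + 31 + 29 + 31 + 30 + 31 + 30 + 31 + 31 + 30 + 31 + 30 + 31 + 31 + 28 + 31 + 30 + 31 + 30 + 31 + 31 + 30 + 31 + 30 + 31 + 31 + 28 + 31 + 30 + 31 + 30 + 31 + 31 + 30 + 31 + 30 + 31 + 31 + 28 + 31 + 30 + 31 = 1467.

1467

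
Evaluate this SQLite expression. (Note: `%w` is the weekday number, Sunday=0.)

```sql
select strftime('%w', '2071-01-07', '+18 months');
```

First apply '+18 months': 2071-01-07 → 2072-07-07.
2072-07-07 is a Thursday; with Sunday=0 that is 4.

4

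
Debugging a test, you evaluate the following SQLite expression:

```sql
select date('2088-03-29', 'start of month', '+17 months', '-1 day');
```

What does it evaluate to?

`start of month` rewinds 2088-03-29 to 2088-03-01.
Adding +17 months to 2088-03-01 gives 2089-08-01.
Going back 1 day from 2089-08-01 reaches 2089-07-31 (last day of July, 31 days).

2089-07-31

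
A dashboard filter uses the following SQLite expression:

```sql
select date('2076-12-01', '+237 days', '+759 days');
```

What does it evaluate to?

2079-08-24

Applying '+237 days' to 2076-12-01: counting 237 days forward gives 2077-07-26.
Applying '+759 days' to 2077-07-26: counting 759 days forward gives 2079-08-24.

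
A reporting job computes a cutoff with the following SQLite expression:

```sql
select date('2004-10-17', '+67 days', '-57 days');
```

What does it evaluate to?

2004-10-27

Applying '+67 days' to 2004-10-17: counting 67 days forward gives 2004-12-23.
Applying '-57 days' to 2004-12-23: counting 57 days back gives 2004-10-27.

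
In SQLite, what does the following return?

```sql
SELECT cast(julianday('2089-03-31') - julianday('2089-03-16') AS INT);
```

15

Both dates are in March 2089: 31 − 16 = 15.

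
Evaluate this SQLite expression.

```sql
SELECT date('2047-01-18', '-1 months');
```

2046-12-18

Adding -1 month to 2047-01-18 gives 2046-12-18.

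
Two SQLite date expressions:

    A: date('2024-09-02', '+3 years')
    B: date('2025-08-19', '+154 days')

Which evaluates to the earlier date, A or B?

B

A = 2027-09-02.
B = 2026-01-20.
B is earlier.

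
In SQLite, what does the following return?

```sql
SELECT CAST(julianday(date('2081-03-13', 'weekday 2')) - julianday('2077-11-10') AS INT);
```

`weekday 2` advances to the next Tuesday; 2081-03-13 is a Thursday, so it moves forward to 2081-03-18.
20 days remain in November 2077 after the 10th (30 − 10).
Full months from December 2077 through February 2081 contribute their day counts.
Then 18 days into March 2081.
Total: 20 + 31 + 31 + 28 + 31 + 30 + 31 + 30 + 31 + 31 + 30 + 31 + 30 + 31 + 31 + 28 + 31 + 30 + 31 + 30 + 31 + 31 + 30 + 31 + 30 + 31 + 31 + 29 + 31 + 30 + 31 + 30 + 31 + 31 + 30 + 31 + 30 + 31 + 31 + 28 + 18 = 1224.

1224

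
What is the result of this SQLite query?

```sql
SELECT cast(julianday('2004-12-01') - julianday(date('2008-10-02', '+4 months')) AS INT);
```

Adding +4 months to 2008-10-02 gives 2009-02-02.
30 days remain in December 2004 after the 1st (31 − 1).
Full months from January 2005 through January 2009 contribute their day counts.
Then 2 days into February 2009.
Total: 30 + 31 + 28 + 31 + 30 + 31 + 30 + 31 + 31 + 30 + 31 + 30 + 31 + 31 + 28 + 31 + 30 + 31 + 30 + 31 + 31 + 30 + 31 + 30 + 31 + 31 + 28 + 31 + 30 + 31 + 30 + 31 + 31 + 30 + 31 + 30 + 31 + 31 + 29 + 31 + 30 + 31 + 30 + 31 + 31 + 30 + 31 + 30 + 31 + 31 + 2 = 1524.
The subtraction is earlier − later, so the result is −1524 → -1524.

-1524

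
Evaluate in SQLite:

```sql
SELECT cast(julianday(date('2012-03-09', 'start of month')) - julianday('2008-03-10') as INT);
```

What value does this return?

1452

`start of month` rewinds 2012-03-09 to 2012-03-01.
21 days remain in March 2008 after the 10th (31 − 10).
Full months from April 2008 through February 2012 contribute their day counts.
Then 1 day into March 2012.
Total: 21 + 30 + 31 + 30 + 31 + 31 + 30 + 31 + 30 + 31 + 31 + 28 + 31 + 30 + 31 + 30 + 31 + 31 + 30 + 31 + 30 + 31 + 31 + 28 + 31 + 30 + 31 + 30 + 31 + 31 + 30 + 31 + 30 + 31 + 31 + 28 + 31 + 30 + 31 + 30 + 31 + 31 + 30 + 31 + 30 + 31 + 31 + 29 + 1 = 1452.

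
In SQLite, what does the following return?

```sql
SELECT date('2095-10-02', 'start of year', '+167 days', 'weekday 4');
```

2095-06-23

`start of year` rewinds 2095-10-02 to 2095-01-01.
Applying '+167 days' to 2095-01-01: counting 167 days forward gives 2095-06-17.
`weekday 4` advances to the next Thursday; 2095-06-17 is a Friday, so it moves forward to 2095-06-23.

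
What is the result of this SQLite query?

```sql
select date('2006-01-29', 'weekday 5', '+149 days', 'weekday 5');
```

2006-07-07

`weekday 5` advances to the next Friday; 2006-01-29 is a Sunday, so it moves forward to 2006-02-03.
Applying '+149 days' to 2006-02-03: counting 149 days forward gives 2006-07-02.
`weekday 5` advances to the next Friday; 2006-07-02 is a Sunday, so it moves forward to 2006-07-07.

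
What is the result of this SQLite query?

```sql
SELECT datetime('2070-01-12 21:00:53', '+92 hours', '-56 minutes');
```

2070-01-16 16:04:53

+92 hours from 2070-01-12 21:00:53 is 2070-01-16 17:00:53 (crosses midnight).
-56 minutes from 2070-01-16 17:00:53 is 2070-01-16 16:04:53.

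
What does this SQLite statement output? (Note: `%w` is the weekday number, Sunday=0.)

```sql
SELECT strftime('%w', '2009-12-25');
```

2009-12-25 is a Friday; with Sunday=0 that is 5.

5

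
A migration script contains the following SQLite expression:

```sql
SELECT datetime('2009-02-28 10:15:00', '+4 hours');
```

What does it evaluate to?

+4 hours from 2009-02-28 10:15:00 is 2009-02-28 14:15:00.

2009-02-28 14:15:00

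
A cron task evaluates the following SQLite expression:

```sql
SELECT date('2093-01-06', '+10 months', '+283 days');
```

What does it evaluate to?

2094-08-16

Adding +10 months to 2093-01-06 gives 2093-11-06.
Applying '+283 days' to 2093-11-06: counting 283 days forward gives 2094-08-16.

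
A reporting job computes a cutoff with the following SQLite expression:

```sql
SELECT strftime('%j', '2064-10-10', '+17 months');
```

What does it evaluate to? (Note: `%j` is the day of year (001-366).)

069

First apply '+17 months': 2064-10-10 → 2066-03-10.
Day-of-year for 2066-03-10: days since 2066-01-01 inclusive = 69, zero-padded to 069.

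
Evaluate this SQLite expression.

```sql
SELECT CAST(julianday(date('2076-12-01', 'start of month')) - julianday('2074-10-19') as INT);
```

`start of month` rewinds 2076-12-01 to 2076-12-01.
12 days remain in October 2074 after the 19th (31 − 19).
Full months from November 2074 through November 2076 contribute their day counts.
Then 1 day into December 2076.
Total: 12 + 30 + 31 + 31 + 28 + 31 + 30 + 31 + 30 + 31 + 31 + 30 + 31 + 30 + 31 + 31 + 29 + 31 + 30 + 31 + 30 + 31 + 31 + 30 + 31 + 30 + 1 = 774.

774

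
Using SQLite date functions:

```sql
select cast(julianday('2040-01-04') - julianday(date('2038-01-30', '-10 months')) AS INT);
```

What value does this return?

1010

Adding -10 months to 2038-01-30 gives 2037-03-30.
1 day remains in March 2037 after the 30th (31 − 30).
Full months from April 2037 through December 2039 contribute their day counts.
Then 4 days into January 2040.
Total: 1 + 30 + 31 + 30 + 31 + 31 + 30 + 31 + 30 + 31 + 31 + 28 + 31 + 30 + 31 + 30 + 31 + 31 + 30 + 31 + 30 + 31 + 31 + 28 + 31 + 30 + 31 + 30 + 31 + 31 + 30 + 31 + 30 + 31 + 4 = 1010.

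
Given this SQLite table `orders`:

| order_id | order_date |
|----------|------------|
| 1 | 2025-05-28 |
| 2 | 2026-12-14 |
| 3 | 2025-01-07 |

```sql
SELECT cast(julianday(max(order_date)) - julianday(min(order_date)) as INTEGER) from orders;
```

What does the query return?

MIN = 2025-01-07, MAX = 2026-12-14.
24 days remain in January 2025 after the 7th (31 − 7).
Full months from February 2025 through November 2026 contribute their day counts.
Then 14 days into December 2026.
Total: 24 + 28 + 31 + 30 + 31 + 30 + 31 + 31 + 30 + 31 + 30 + 31 + 31 + 28 + 31 + 30 + 31 + 30 + 31 + 31 + 30 + 31 + 30 + 14 = 706.

706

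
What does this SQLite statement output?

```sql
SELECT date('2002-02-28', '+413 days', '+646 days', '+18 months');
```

Applying '+413 days' to 2002-02-28: counting 413 days forward gives 2003-04-17.
Applying '+646 days' to 2003-04-17: counting 646 days forward gives 2005-01-22.
Adding +18 months to 2005-01-22 gives 2006-07-22.

2006-07-22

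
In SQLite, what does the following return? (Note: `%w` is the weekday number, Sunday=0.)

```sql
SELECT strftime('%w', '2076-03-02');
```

2076-03-02 is a Monday; with Sunday=0 that is 1.

1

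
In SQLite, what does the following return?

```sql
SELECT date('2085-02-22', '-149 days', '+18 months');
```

2086-03-26

Applying '-149 days' to 2085-02-22: counting 149 days back gives 2084-09-26.
Adding +18 months to 2084-09-26 gives 2086-03-26.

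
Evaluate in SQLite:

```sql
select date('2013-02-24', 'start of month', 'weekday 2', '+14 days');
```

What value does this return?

2013-02-19

`start of month` rewinds 2013-02-24 to 2013-02-01.
`weekday 2` advances to the next Tuesday; 2013-02-01 is a Friday, so it moves forward to 2013-02-05.
Advancing 14 more days within February lands on 2013-02-19.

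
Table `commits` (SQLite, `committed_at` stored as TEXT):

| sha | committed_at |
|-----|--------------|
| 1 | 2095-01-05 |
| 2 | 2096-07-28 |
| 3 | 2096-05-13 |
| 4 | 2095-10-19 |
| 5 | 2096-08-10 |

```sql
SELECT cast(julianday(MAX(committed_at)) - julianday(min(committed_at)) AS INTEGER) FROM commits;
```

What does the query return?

583

MIN = 2095-01-05, MAX = 2096-08-10.
26 days remain in January 2095 after the 5th (31 − 5).
Full months from February 2095 through July 2096 contribute their day counts.
Then 10 days into August 2096.
Total: 26 + 28 + 31 + 30 + 31 + 30 + 31 + 31 + 30 + 31 + 30 + 31 + 31 + 29 + 31 + 30 + 31 + 30 + 31 + 10 = 583.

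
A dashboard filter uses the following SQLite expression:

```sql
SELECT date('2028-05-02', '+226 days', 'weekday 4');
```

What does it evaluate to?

Applying '+226 days' to 2028-05-02: counting 226 days forward gives 2028-12-14.
`weekday 4` advances to the next Thursday; 2028-12-14 is already a Thursday, so it stays at 2028-12-14.

2028-12-14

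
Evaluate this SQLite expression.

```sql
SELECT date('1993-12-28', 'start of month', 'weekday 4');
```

`start of month` rewinds 1993-12-28 to 1993-12-01.
`weekday 4` advances to the next Thursday; 1993-12-01 is a Wednesday, so it moves forward to 1993-12-02.

1993-12-02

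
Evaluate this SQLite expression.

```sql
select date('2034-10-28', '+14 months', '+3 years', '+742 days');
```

Adding +14 months to 2034-10-28 gives 2035-12-28.
Adding +3 years to 2035-12-28 gives 2038-12-28.
Applying '+742 days' to 2038-12-28: counting 742 days forward gives 2041-01-08.

2041-01-08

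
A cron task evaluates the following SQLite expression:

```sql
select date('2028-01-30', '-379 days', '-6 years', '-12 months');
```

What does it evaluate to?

Applying '-379 days' to 2028-01-30: counting 379 days back gives 2027-01-16.
Adding -6 years to 2027-01-16 gives 2021-01-16.
Adding -12 months to 2021-01-16 gives 2020-01-16.

2020-01-16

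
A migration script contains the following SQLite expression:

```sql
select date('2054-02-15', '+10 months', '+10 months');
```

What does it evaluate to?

2055-10-15

Adding +10 months to 2054-02-15 gives 2054-12-15.
Adding +10 months to 2054-12-15 gives 2055-10-15.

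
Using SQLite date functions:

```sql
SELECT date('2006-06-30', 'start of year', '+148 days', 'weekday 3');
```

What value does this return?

`start of year` rewinds 2006-06-30 to 2006-01-01.
Applying '+148 days' to 2006-01-01: counting 148 days forward gives 2006-05-29.
`weekday 3` advances to the next Wednesday; 2006-05-29 is a Monday, so it moves forward to 2006-05-31.

2006-05-31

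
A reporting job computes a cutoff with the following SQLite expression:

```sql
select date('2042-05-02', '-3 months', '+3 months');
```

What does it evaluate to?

Adding -3 months to 2042-05-02 gives 2042-02-02.
Adding +3 months to 2042-02-02 gives 2042-05-02.

2042-05-02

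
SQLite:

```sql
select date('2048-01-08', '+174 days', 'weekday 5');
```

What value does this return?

2048-07-03

Applying '+174 days' to 2048-01-08: counting 174 days forward gives 2048-06-30.
`weekday 5` advances to the next Friday; 2048-06-30 is a Tuesday, so it moves forward to 2048-07-03.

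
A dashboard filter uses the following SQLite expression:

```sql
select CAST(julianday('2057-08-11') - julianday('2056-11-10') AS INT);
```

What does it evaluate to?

20 days remain in November 2056 after the 10th (30 − 10).
Full months from December 2056 through July 2057 contribute their day counts.
Then 11 days into August 2057.
Total: 20 + 31 + 31 + 28 + 31 + 30 + 31 + 30 + 31 + 11 = 274.

274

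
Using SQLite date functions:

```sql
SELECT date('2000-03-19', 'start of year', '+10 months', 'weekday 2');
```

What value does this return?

`start of year` rewinds 2000-03-19 to 2000-01-01.
Adding +10 months to 2000-01-01 gives 2000-11-01.
`weekday 2` advances to the next Tuesday; 2000-11-01 is a Wednesday, so it moves forward to 2000-11-07.

2000-11-07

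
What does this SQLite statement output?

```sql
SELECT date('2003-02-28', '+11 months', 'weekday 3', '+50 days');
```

Adding +11 months to 2003-02-28 gives 2004-01-28.
`weekday 3` advances to the next Wednesday; 2004-01-28 is already a Wednesday, so it stays at 2004-01-28.
Applying '+50 days' to 2004-01-28: counting 50 days forward gives 2004-03-18.

2004-03-18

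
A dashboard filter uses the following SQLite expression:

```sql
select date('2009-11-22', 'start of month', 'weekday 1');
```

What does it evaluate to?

2009-11-02

`start of month` rewinds 2009-11-22 to 2009-11-01.
`weekday 1` advances to the next Monday; 2009-11-01 is a Sunday, so it moves forward to 2009-11-02.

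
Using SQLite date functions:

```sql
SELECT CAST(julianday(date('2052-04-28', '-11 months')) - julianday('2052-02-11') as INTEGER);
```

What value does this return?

Adding -11 months to 2052-04-28 gives 2051-05-28.
3 days remain in May 2051 after the 28th (31 − 28).
Full months from June 2051 through January 2052 contribute their day counts.
Then 11 days into February 2052.
Total: 3 + 30 + 31 + 31 + 30 + 31 + 30 + 31 + 31 + 11 = 259.
The subtraction is earlier − later, so the result is −259 → -259.

-259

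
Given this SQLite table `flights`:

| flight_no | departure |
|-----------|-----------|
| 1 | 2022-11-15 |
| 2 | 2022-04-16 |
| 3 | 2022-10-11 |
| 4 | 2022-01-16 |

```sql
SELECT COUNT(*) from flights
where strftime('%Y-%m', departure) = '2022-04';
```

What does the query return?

1

Rows with year-month 2022-04: 2022-04-16 → 1.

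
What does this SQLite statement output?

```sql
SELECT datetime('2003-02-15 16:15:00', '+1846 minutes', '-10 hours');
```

2003-02-16 13:01:00

1846 minutes = 30h 46m; +1846 minutes from 2003-02-15 16:15:00 is 2003-02-16 23:01:00 (crosses midnight).
-10 hours from 2003-02-16 23:01:00 is 2003-02-16 13:01:00.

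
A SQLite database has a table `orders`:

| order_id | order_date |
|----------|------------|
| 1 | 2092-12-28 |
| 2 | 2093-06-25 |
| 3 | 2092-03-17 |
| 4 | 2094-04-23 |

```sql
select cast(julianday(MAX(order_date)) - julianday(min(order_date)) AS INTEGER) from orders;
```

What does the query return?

MIN = 2092-03-17, MAX = 2094-04-23.
14 days remain in March 2092 after the 17th (31 − 17).
Full months from April 2092 through March 2094 contribute their day counts.
Then 23 days into April 2094.
Total: 14 + 30 + 31 + 30 + 31 + 31 + 30 + 31 + 30 + 31 + 31 + 28 + 31 + 30 + 31 + 30 + 31 + 31 + 30 + 31 + 30 + 31 + 31 + 28 + 31 + 23 = 767.

767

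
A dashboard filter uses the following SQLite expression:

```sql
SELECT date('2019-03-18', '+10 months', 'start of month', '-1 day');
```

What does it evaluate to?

Adding +10 months to 2019-03-18 gives 2020-01-18.
`start of month` rewinds 2020-01-18 to 2020-01-01.
Going back 1 day from 2020-01-01 reaches 2019-12-31 (last day of December, 31 days).

2019-12-31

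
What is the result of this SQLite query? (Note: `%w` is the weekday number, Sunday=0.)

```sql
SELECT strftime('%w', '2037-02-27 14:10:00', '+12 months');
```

6

First apply '+12 months': 2037-02-27 14:10:00 → 2038-02-27 14:10:00.
2038-02-27 is a Saturday; with Sunday=0 that is 6.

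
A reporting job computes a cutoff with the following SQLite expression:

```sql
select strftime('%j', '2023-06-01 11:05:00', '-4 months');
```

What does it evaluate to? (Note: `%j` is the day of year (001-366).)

First apply '-4 months': 2023-06-01 11:05:00 → 2023-02-01 11:05:00.
Day-of-year for 2023-02-01: days since 2023-01-01 inclusive = 32, zero-padded to 032.

032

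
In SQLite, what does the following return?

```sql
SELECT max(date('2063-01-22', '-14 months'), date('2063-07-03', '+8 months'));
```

date('2063-01-22', '-14 months') → 2061-11-22.
date('2063-07-03', '+8 months') → 2064-03-03.
Later of the two is 2064-03-03.

2064-03-03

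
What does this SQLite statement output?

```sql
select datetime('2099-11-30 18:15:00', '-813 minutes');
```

813 minutes = 13h 33m; -813 minutes from 2099-11-30 18:15:00 is 2099-11-30 04:42:00.

2099-11-30 04:42:00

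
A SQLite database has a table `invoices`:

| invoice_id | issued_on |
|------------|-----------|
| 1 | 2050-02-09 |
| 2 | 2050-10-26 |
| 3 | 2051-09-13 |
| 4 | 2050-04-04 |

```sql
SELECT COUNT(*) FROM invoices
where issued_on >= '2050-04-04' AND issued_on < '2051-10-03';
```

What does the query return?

Rows in [2050-04-04, 2051-10-03): 2050-10-26, 2051-09-13, 2050-04-04 → 3 rows.

3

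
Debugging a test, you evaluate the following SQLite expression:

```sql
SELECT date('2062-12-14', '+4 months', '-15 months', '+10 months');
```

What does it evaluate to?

2062-11-14

Adding +4 months to 2062-12-14 gives 2063-04-14.
Adding -15 months to 2063-04-14 gives 2062-01-14.
Adding +10 months to 2062-01-14 gives 2062-11-14.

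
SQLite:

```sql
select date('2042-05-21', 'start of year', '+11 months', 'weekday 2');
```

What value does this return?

`start of year` rewinds 2042-05-21 to 2042-01-01.
Adding +11 months to 2042-01-01 gives 2042-12-01.
`weekday 2` advances to the next Tuesday; 2042-12-01 is a Monday, so it moves forward to 2042-12-02.

2042-12-02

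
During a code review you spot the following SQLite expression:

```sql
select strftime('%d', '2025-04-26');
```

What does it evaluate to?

26

`%d` extracts the 2-digit day of month: 26.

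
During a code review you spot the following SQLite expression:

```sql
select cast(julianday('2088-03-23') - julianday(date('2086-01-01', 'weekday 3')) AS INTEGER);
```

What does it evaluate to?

811

`weekday 3` advances to the next Wednesday; 2086-01-01 is a Tuesday, so it moves forward to 2086-01-02.
29 days remain in January 2086 after the 2nd (31 − 2).
Full months from February 2086 through February 2088 contribute their day counts.
Then 23 days into March 2088.
Total: 29 + 28 + 31 + 30 + 31 + 30 + 31 + 31 + 30 + 31 + 30 + 31 + 31 + 28 + 31 + 30 + 31 + 30 + 31 + 31 + 30 + 31 + 30 + 31 + 31 + 29 + 23 = 811.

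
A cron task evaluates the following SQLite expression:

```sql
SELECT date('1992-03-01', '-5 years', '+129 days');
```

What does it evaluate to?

Adding -5 years to 1992-03-01 gives 1987-03-01.
Applying '+129 days' to 1987-03-01: counting 129 days forward gives 1987-07-08.

1987-07-08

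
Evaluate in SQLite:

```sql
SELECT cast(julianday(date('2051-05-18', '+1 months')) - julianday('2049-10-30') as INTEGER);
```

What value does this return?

596

Adding +1 month to 2051-05-18 gives 2051-06-18.
1 day remains in October 2049 after the 30th (31 − 30).
Full months from November 2049 through May 2051 contribute their day counts.
Then 18 days into June 2051.
Total: 1 + 30 + 31 + 31 + 28 + 31 + 30 + 31 + 30 + 31 + 31 + 30 + 31 + 30 + 31 + 31 + 28 + 31 + 30 + 31 + 18 = 596.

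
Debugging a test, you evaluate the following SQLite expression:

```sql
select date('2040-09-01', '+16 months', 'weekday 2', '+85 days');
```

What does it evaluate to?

2042-04-02

Adding +16 months to 2040-09-01 gives 2042-01-01.
`weekday 2` advances to the next Tuesday; 2042-01-01 is a Wednesday, so it moves forward to 2042-01-07.
Applying '+85 days' to 2042-01-07: counting 85 days forward gives 2042-04-02.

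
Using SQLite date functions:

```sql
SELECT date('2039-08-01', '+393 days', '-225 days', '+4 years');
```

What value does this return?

Applying '+393 days' to 2039-08-01: counting 393 days forward gives 2040-08-28.
Applying '-225 days' to 2040-08-28: counting 225 days back gives 2040-01-16.
Adding +4 years to 2040-01-16 gives 2044-01-16.

2044-01-16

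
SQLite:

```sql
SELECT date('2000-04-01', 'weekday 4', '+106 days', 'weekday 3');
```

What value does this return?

2000-07-26

`weekday 4` advances to the next Thursday; 2000-04-01 is a Saturday, so it moves forward to 2000-04-06.
Applying '+106 days' to 2000-04-06: counting 106 days forward gives 2000-07-21.
`weekday 3` advances to the next Wednesday; 2000-07-21 is a Friday, so it moves forward to 2000-07-26.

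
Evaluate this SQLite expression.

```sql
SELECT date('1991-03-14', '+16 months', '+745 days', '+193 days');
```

Adding +16 months to 1991-03-14 gives 1992-07-14.
Applying '+745 days' to 1992-07-14: counting 745 days forward gives 1994-07-29.
Applying '+193 days' to 1994-07-29: counting 193 days forward gives 1995-02-07.

1995-02-07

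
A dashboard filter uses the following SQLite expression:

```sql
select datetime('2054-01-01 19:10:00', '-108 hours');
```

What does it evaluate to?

2053-12-28 07:10:00

-108 hours from 2054-01-01 19:10:00 is 2053-12-28 07:10:00 (crosses midnight).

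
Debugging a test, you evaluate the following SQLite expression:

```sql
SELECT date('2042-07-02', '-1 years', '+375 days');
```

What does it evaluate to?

Adding -1 year to 2042-07-02 gives 2041-07-02.
Applying '+375 days' to 2041-07-02: counting 375 days forward gives 2042-07-12.

2042-07-12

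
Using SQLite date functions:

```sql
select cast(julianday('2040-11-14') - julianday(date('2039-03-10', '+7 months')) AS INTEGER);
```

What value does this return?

Adding +7 months to 2039-03-10 gives 2039-10-10.
21 days remain in October 2039 after the 10th (31 − 10).
Full months from November 2039 through October 2040 contribute their day counts.
Then 14 days into November 2040.
Total: 21 + 30 + 31 + 31 + 29 + 31 + 30 + 31 + 30 + 31 + 31 + 30 + 31 + 14 = 401.

401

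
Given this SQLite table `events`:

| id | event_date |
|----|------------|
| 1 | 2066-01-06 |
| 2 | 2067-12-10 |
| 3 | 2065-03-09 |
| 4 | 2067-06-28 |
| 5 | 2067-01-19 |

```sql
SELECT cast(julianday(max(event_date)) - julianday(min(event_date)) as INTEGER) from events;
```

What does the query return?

1006

MIN = 2065-03-09, MAX = 2067-12-10.
22 days remain in March 2065 after the 9th (31 − 9).
Full months from April 2065 through November 2067 contribute their day counts.
Then 10 days into December 2067.
Total: 22 + 30 + 31 + 30 + 31 + 31 + 30 + 31 + 30 + 31 + 31 + 28 + 31 + 30 + 31 + 30 + 31 + 31 + 30 + 31 + 30 + 31 + 31 + 28 + 31 + 30 + 31 + 30 + 31 + 31 + 30 + 31 + 30 + 10 = 1006.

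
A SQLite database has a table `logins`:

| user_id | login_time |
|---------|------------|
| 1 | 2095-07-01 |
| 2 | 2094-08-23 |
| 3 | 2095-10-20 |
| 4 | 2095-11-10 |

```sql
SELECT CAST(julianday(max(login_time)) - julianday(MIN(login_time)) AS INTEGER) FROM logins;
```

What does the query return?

MIN = 2094-08-23, MAX = 2095-11-10.
8 days remain in August 2094 after the 23rd (31 − 23).
Full months from September 2094 through October 2095 contribute their day counts.
Then 10 days into November 2095.
Total: 8 + 30 + 31 + 30 + 31 + 31 + 28 + 31 + 30 + 31 + 30 + 31 + 31 + 30 + 31 + 10 = 444.

444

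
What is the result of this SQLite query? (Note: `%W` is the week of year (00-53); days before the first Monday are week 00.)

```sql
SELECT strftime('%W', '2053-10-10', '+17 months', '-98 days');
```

48

First apply '+17 months', '-98 days': 2053-10-10 → 2054-12-02.
2054-12-02 is a Wednesday. SQLite's %W counts Mondays since the year started; the result is 48.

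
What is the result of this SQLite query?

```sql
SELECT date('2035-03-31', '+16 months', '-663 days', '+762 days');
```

2036-11-07

Adding +16 months to 2035-03-31 gives 2036-07-31.
Applying '-663 days' to 2036-07-31: counting 663 days back gives 2034-10-07.
Applying '+762 days' to 2034-10-07: counting 762 days forward gives 2036-11-07.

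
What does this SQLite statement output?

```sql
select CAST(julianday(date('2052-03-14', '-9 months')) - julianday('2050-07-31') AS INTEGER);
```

318

Adding -9 months to 2052-03-14 gives 2051-06-14.
0 days remain in July 2050 after the 31st (31 − 31).
Full months from August 2050 through May 2051 contribute their day counts.
Then 14 days into June 2051.
Total: 0 + 31 + 30 + 31 + 30 + 31 + 31 + 28 + 31 + 30 + 31 + 14 = 318.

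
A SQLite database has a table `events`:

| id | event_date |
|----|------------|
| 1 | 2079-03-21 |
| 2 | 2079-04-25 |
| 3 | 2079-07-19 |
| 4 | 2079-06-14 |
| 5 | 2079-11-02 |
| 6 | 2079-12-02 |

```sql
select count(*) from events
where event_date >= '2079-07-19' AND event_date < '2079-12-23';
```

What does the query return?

3

Rows in [2079-07-19, 2079-12-23): 2079-07-19, 2079-11-02, 2079-12-02 → 3 rows.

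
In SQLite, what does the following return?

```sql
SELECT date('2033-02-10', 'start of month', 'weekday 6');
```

`start of month` rewinds 2033-02-10 to 2033-02-01.
`weekday 6` advances to the next Saturday; 2033-02-01 is a Tuesday, so it moves forward to 2033-02-05.

2033-02-05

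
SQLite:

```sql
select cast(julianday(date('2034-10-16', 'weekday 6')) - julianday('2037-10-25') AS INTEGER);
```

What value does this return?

`weekday 6` advances to the next Saturday; 2034-10-16 is a Monday, so it moves forward to 2034-10-21.
10 days remain in October 2034 after the 21st (31 − 21).
Full months from November 2034 through September 2037 contribute their day counts.
Then 25 days into October 2037.
Total: 10 + 30 + 31 + 31 + 28 + 31 + 30 + 31 + 30 + 31 + 31 + 30 + 31 + 30 + 31 + 31 + 29 + 31 + 30 + 31 + 30 + 31 + 31 + 30 + 31 + 30 + 31 + 31 + 28 + 31 + 30 + 31 + 30 + 31 + 31 + 30 + 25 = 1100.
The subtraction is earlier − later, so the result is −1100 → -1100.

-1100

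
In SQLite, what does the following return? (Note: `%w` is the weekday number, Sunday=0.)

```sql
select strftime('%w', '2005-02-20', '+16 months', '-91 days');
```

First apply '+16 months', '-91 days': 2005-02-20 → 2006-03-21.
2006-03-21 is a Tuesday; with Sunday=0 that is 2.

2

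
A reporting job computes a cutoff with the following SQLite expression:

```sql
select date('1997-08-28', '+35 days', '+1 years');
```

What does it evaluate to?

1998-10-02

August 1997 has 31 days; 3 remain after the 28th, so 4 days reach 1997-09-01.
September 1997 has 30 days; 29 remain after the 1st, so 30 days reach 1997-10-01.
Advancing 1 more day within October lands on 1997-10-02.
Adding +1 year to 1997-10-02 gives 1998-10-02.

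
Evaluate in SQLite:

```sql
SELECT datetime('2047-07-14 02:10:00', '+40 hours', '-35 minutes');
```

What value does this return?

2047-07-15 17:35:00

+40 hours from 2047-07-14 02:10:00 is 2047-07-15 18:10:00 (crosses midnight).
-35 minutes from 2047-07-15 18:10:00 is 2047-07-15 17:35:00.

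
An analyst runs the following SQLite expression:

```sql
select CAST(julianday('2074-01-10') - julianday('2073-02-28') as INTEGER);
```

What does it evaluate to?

0 days remain in February 2073 after the 28th (28 − 28).
Full months from March 2073 through December 2073 contribute their day counts.
Then 10 days into January 2074.
Total: 0 + 31 + 30 + 31 + 30 + 31 + 31 + 30 + 31 + 30 + 31 + 10 = 316.

316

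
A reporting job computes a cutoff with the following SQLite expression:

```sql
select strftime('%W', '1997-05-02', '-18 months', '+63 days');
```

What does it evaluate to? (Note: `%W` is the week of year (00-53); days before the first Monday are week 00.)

01

First apply '-18 months', '+63 days': 1997-05-02 → 1996-01-04.
1996-01-04 is a Thursday. SQLite's %W counts Mondays since the year started; the result is 01.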